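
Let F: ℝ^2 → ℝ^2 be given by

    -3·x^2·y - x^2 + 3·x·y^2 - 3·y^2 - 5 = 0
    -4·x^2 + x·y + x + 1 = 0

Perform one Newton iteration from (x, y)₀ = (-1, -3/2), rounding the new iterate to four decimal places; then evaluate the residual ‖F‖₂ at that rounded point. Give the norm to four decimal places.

At (-1, -3/2): F = (-15.0000, -2.5000).
Jacobian J = [[-6·x·y - 2·x + 3·y^2, -3·x^2 + 6·x·y - 6·y], [-8·x + y + 1, x]].
At the point, J = [[-0.2500, 15.0000], [7.5000, -1.0000]] (det J = -112.2500).
Solving J·Δ = −F gives Δ = (0.4677, 1.0078).
Then the next iterate is (x, y)₁ = (-0.5323, -0.4922).
Re-evaluating at (-0.5323, -0.4922): F = (-5.978607, -0.403675), so ‖F‖₂ = 5.9922.

5.9922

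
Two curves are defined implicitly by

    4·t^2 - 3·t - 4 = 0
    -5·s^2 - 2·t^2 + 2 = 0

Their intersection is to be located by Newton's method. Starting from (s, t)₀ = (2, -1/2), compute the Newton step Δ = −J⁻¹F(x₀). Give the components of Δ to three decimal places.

(-0.946, -0.214)

At (2, -1/2): F = (-1.500, -18.500).
Jacobian J = [[0, 8·t - 3], [-10·s, -4·t]].
At the point, J = [[0.000, -7.000], [-20.000, 2.000]] (det J = -140.000).
Solving J·Δ = −F gives Δ = (-0.946, -0.214).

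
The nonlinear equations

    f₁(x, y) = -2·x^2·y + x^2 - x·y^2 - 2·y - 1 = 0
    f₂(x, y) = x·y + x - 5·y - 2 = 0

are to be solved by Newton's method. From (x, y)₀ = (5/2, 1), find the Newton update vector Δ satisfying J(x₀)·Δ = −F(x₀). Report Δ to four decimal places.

(0.1782, -0.6574)

At (5/2, 1): F = (-11.7500, -2.0000).
Jacobian J = [[-4·x·y + 2·x - y^2, -2·x^2 - 2·x·y - 2], [y + 1, x - 5]].
At the point, J = [[-6.0000, -19.5000], [2.0000, -2.5000]] (det J = 54.0000).
Solving J·Δ = −F gives Δ = (0.1782, -0.6574).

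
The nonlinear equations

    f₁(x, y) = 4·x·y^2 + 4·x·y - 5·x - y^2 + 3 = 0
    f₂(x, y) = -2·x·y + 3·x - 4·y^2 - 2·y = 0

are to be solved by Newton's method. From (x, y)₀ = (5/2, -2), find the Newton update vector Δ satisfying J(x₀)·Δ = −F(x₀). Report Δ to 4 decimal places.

(-0.9641, 0.1388)

At (5/2, -2): F = (6.5000, 5.5000).
Jacobian J = [[4·y^2 + 4·y - 5, 8·x·y + 4·x - 2·y], [-2·y + 3, -2·x - 8·y - 2]].
At the point, J = [[3.0000, -26.0000], [7.0000, 9.0000]] (det J = 209.0000).
Solving J·Δ = −F gives Δ = (-0.9641, 0.1388).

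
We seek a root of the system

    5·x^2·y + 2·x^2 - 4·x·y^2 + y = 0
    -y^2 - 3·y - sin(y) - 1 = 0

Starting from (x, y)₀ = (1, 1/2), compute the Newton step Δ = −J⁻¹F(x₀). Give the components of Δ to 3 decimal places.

(-0.334, -0.662)

At (1, 1/2): F = (4.000, -3.22943).
Jacobian J = [[10·x·y + 4·x - 4·y^2, 5·x^2 - 8·x·y + 1], [0, -2·y - cos(y) - 3]].
At the point, J = [[8.000, 2.000], [0.000, -4.87758]] (det J = -39.02066).
Solving J·Δ = −F gives Δ = (-0.334, -0.662).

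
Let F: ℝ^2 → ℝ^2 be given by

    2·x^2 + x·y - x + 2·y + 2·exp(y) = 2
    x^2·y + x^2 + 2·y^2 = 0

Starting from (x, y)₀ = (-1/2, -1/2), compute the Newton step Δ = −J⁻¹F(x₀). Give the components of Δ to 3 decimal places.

(0.101, 0.328)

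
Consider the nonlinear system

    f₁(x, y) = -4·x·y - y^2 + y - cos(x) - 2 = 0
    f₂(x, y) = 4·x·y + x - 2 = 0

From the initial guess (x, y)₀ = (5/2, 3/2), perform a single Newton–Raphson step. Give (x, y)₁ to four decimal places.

At (5/2, 3/2): F = (-16.948856, 15.5000).
Jacobian J = [[-4·y + sin(x), -4·x - 2·y + 1], [4·y + 1, 4·x]].
At the point, J = [[-5.401528, -12.0000], [7.0000, 10.0000]] (det J = 29.984721).
Solving J·Δ = −F gives Δ = (-0.5507, -1.1645).
Then the next iterate is (x, y)₁ = (1.9493, 0.3355).

(1.9493, 0.3355)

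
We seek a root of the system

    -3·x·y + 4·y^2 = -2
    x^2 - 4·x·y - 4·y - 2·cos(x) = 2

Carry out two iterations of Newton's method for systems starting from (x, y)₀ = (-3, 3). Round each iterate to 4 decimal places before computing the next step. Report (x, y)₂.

(-1.5781, 0.3903)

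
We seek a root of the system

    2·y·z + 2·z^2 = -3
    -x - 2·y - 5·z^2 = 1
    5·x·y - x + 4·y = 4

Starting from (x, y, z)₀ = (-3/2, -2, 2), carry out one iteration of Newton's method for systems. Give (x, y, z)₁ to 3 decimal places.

At (-3/2, -2, 2): F = (3.000, -15.500, 4.500).
Jacobian J = [[0, 2·z, 2·y + 4·z], [-1, -2, -10·z], [5·y - 1, 5·x + 4, 0]].
At the point, J = [[0.000, 4.000, 4.000], [-1.000, -2.000, -20.000], [-11.000, -3.500, 0.000]] (det J = 806.000).
Solving J·Δ = −F gives Δ = (0.393, 0.050, -0.800).
Then the next iterate is (x, y, z)₁ = (-1.107, -1.950, 1.200).

(-1.107, -1.950, 1.200)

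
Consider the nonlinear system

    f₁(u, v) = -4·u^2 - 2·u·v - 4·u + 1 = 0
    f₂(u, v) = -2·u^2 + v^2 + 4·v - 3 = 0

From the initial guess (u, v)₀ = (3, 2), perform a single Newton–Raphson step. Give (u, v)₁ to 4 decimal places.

(1.3963, 0.7195)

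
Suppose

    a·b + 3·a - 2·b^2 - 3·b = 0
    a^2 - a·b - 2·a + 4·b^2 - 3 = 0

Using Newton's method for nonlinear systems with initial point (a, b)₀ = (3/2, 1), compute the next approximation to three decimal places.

(1.514, 1.192)

At (3/2, 1): F = (1.000, -1.250).
Jacobian J = [[b + 3, a - 4·b - 3], [2·a - b - 2, -a + 8·b]].
At the point, J = [[4.000, -5.500], [0.000, 6.500]] (det J = 26.000).
Solving J·Δ = −F gives Δ = (0.014, 0.192).
Then the next iterate is (a, b)₁ = (1.514, 1.192).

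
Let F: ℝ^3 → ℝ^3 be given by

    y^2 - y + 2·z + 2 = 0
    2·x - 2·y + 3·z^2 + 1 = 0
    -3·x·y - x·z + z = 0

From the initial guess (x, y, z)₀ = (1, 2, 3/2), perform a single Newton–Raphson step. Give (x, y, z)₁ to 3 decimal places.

At (1, 2, 3/2): F = (7.000, 5.750, -6.000).
Jacobian J = [[0, 2·y - 1, 2], [2, -2, 6·z], [-3·y - z, -3·x, -x + 1]].
At the point, J = [[0.000, 3.000, 2.000], [2.000, -2.000, 9.000], [-7.500, -3.000, 0.000]] (det J = -244.500).
Solving J·Δ = −F gives Δ = (-0.129, -1.678, -0.983).
Then the next iterate is (x, y, z)₁ = (0.871, 0.322, 0.517).

(0.871, 0.322, 0.517)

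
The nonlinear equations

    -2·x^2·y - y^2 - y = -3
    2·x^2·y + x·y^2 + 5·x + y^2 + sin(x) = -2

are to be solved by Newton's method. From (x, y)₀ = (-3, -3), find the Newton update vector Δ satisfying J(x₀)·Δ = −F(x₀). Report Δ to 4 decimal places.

(0.9555, 1.2771)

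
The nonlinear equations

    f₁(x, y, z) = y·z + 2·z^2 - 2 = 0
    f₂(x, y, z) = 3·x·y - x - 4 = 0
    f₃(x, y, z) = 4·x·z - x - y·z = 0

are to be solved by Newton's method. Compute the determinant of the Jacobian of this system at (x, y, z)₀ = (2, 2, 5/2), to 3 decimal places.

-873.000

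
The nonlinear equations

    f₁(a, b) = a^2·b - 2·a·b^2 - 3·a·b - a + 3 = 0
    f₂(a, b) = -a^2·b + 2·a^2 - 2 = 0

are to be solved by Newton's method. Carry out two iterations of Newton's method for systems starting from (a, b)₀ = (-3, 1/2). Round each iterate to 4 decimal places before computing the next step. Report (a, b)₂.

(-0.8625, -0.4020)

At (-3, 1/2): F = (16.5000, 11.5000).
Jacobian J = [[2·a·b - 2·b^2 - 3·b - 1, a^2 - 4·a·b - 3·a], [-2·a·b + 4·a, -a^2]].
At the point, J = [[-6.0000, 24.0000], [-9.0000, -9.0000]] (det J = 270.0000).
Solving J·Δ = −F gives Δ = (1.5722, -0.2944).
Then the next iterate is (a, b)₁ = (-1.4278, 0.2056).
Round to (-1.4278, 0.2056) and repeat: F = (5.848316, 1.658087), J = [[-2.288454, 7.496236], [-5.124089, -2.038613]].
Δ = (0.5653, -0.6076), so (a, b)₂ = (-0.8625, -0.4020).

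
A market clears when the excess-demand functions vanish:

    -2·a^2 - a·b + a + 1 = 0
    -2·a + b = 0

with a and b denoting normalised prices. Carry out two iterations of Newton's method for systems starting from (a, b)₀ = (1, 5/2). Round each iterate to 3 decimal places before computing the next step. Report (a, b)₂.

At (1, 5/2): F = (-2.500, 0.500).
Jacobian J = [[-4·a - b + 1, -a], [-2, 1]].
At the point, J = [[-5.500, -1.000], [-2.000, 1.000]] (det J = -7.500).
Solving J·Δ = −F gives Δ = (-0.267, -1.033).
Then the next iterate is (a, b)₁ = (0.733, 1.467).
Round to (0.733, 1.467) and repeat: F = (-0.41689, 0.001), J = [[-3.399, -0.733], [-2.000, 1.000]].
Δ = (-0.086, -0.172), so (a, b)₂ = (0.647, 1.295).

(0.647, 1.295)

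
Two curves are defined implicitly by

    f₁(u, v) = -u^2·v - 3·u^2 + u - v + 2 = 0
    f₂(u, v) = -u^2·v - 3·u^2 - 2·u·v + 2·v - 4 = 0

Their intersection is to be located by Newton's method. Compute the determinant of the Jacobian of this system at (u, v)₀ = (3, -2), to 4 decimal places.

45.0000

J = [[-2·u·v - 6·u + 1, -u^2 - 1], [-2·u·v - 6·u - 2·v, -u^2 - 2·u + 2]].
At the point, J = [[-5.0000, -10.0000], [-2.0000, -13.0000]].
det J = 45.0000.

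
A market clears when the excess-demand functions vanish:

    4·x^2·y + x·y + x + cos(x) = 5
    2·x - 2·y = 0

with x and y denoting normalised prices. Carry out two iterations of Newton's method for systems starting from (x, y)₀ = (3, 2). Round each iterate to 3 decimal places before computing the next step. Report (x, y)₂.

(1.216, 1.216)

At (3, 2): F = (75.01001, 2.000).
Jacobian J = [[8·x·y + y - sin(x) + 1, 4·x^2 + x], [2, -2]].
At the point, J = [[50.85888, 39.000], [2.000, -2.000]] (det J = -179.71776).
Solving J·Δ = −F gives Δ = (-1.269, -0.269).
Then the next iterate is (x, y)₁ = (1.731, 1.731).
Round to (1.731, 1.731) and repeat: F = (20.31465, 0.000), J = [[25.71469, 13.71644], [2.000, -2.000]].
Δ = (-0.515, -0.515), so (x, y)₂ = (1.216, 1.216).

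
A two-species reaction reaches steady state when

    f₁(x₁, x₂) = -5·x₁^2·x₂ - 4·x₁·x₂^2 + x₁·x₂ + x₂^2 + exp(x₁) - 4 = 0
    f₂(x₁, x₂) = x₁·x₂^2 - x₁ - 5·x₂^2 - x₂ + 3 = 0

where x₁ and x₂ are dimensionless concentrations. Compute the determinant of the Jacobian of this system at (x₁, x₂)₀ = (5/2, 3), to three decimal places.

J = [[-10·x₁·x₂ - 4·x₂^2 + x₂ + exp(x₁), -5·x₁^2 - 8·x₁·x₂ + x₁ + 2·x₂], [x₂^2 - 1, 2·x₁·x₂ - 10·x₂ - 1]].
At the point, J = [[-95.81751, -82.750], [8.000, -16.000]].
det J = 2195.080.

2195.080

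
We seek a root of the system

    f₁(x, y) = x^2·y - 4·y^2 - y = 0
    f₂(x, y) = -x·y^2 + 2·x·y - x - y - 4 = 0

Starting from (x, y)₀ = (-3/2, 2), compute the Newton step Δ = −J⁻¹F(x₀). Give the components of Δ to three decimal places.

(-3.491, 0.505)

At (-3/2, 2): F = (-13.500, -4.500).
Jacobian J = [[2·x·y, x^2 - 8·y - 1], [-y^2 + 2·y - 1, -2·x·y + 2·x - 1]].
At the point, J = [[-6.000, -14.750], [-1.000, 2.000]] (det J = -26.750).
Solving J·Δ = −F gives Δ = (-3.491, 0.505).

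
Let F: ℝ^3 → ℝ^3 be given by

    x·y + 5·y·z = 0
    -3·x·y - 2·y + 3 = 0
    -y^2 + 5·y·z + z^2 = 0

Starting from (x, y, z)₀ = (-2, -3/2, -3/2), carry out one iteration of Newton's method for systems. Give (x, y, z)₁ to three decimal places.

At (-2, -3/2, -3/2): F = (14.250, -3.000, 11.250).
Jacobian J = [[y, x + 5·z, 5·y], [-3·y, -3·x - 2, 0], [0, -2·y + 5·z, 5·y + 2·z]].
At the point, J = [[-1.500, -9.500, -7.500], [4.500, 4.000, 0.000], [0.000, -4.500, -10.500]] (det J = -234.000).
Solving J·Δ = −F gives Δ = (-0.269, 1.053, 0.620).
Then the next iterate is (x, y, z)₁ = (-2.269, -0.447, -0.880).

(-2.269, -0.447, -0.880)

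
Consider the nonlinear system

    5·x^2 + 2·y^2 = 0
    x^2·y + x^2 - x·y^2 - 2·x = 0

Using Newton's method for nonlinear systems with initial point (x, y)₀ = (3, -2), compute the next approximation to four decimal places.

(1.3202, -1.6742)

At (3, -2): F = (53.0000, -27.0000).
Jacobian J = [[10·x, 4·y], [2·x·y + 2·x - y^2 - 2, x^2 - 2·x·y]].
At the point, J = [[30.0000, -8.0000], [-12.0000, 21.0000]] (det J = 534.0000).
Solving J·Δ = −F gives Δ = (-1.6798, 0.3258).
Then the next iterate is (x, y)₁ = (1.3202, -1.6742).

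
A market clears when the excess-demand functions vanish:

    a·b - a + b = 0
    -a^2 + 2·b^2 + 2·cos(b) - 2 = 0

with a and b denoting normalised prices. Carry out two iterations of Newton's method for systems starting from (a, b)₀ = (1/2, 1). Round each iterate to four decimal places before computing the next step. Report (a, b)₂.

(0.1294, 0.0190)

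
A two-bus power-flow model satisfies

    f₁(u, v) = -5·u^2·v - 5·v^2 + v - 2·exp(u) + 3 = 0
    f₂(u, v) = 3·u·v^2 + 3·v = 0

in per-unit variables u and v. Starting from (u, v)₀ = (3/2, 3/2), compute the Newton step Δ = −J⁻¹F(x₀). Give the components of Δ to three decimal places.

At (3/2, 3/2): F = (-32.58838, 14.625).
Jacobian J = [[-10·u·v - 2·exp(u), -5·u^2 - 10·v + 1], [3·v^2, 6·u·v + 3]].
At the point, J = [[-31.46338, -25.250], [6.750, 16.500]] (det J = -348.70824).
Solving J·Δ = −F gives Δ = (-0.483, -0.689).

(-0.483, -0.689)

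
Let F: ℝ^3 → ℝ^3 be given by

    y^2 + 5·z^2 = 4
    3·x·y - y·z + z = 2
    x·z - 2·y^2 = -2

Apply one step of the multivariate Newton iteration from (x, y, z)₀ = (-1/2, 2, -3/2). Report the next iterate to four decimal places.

(0.1721, 1.1845, -0.9675)

At (-1/2, 2, -3/2): F = (11.2500, -3.5000, -5.2500).
Jacobian J = [[0, 2·y, 10·z], [3·y, 3·x - z, -y + 1], [z, -4·y, x]].
At the point, J = [[0.0000, 4.0000, -15.0000], [6.0000, 0.0000, -1.0000], [-1.5000, -8.0000, -0.5000]] (det J = 738.0000).
Solving J·Δ = −F gives Δ = (0.6721, -0.8155, 0.5325).
Then the next iterate is (x, y, z)₁ = (0.1721, 1.1845, -0.9675).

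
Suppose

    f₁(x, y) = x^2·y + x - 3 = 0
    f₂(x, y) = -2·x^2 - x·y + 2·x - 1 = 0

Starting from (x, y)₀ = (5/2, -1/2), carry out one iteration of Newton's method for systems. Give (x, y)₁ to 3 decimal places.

(1.426, -0.178)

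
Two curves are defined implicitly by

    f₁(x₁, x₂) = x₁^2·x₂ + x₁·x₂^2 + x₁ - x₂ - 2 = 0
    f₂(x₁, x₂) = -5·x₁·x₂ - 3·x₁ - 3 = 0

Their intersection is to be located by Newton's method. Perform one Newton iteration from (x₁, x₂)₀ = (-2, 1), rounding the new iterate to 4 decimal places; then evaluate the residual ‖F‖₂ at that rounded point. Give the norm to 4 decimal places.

12.0583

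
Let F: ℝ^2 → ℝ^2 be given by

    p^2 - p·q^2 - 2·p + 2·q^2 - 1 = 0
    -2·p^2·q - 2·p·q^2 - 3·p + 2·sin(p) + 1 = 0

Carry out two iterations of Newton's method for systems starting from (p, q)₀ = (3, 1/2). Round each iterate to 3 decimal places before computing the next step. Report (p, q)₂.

(2.411, -0.414)

At (3, 1/2): F = (1.750, -18.21776).
Jacobian J = [[2·p - q^2 - 2, -2·p·q + 4·q], [-4·p·q - 2·q^2 + 2·cos(p) - 3, -2·p^2 - 4·p·q]].
At the point, J = [[3.750, -1.000], [-11.47998, -24.000]] (det J = -101.47998).
Solving J·Δ = −F gives Δ = (-0.593, -0.475).
Then the next iterate is (p, q)₁ = (2.407, 0.025).
Round to (2.407, 0.025) and repeat: F = (-0.02061, -5.17312), J = [[2.81338, -0.02035], [-4.72616, -11.82800]].
Δ = (0.004, -0.439), so (p, q)₂ = (2.411, -0.414).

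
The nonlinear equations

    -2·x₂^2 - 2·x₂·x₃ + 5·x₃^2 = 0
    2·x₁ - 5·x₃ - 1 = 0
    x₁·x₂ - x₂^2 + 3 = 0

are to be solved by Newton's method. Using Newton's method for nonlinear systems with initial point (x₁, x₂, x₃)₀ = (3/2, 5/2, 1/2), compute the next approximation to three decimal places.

At (3/2, 5/2, 1/2): F = (-13.750, -0.500, 0.500).
Jacobian J = [[0, -4·x₂ - 2·x₃, -2·x₂ + 10·x₃], [2, 0, -5], [x₂, x₁ - 2·x₂, 0]].
At the point, J = [[0.000, -11.000, 0.000], [2.000, 0.000, -5.000], [2.500, -3.500, 0.000]] (det J = 137.500).
Solving J·Δ = −F gives Δ = (-1.950, -1.250, -0.880).
Then the next iterate is (x₁, x₂, x₃)₁ = (-0.450, 1.250, -0.380).

(-0.450, 1.250, -0.380)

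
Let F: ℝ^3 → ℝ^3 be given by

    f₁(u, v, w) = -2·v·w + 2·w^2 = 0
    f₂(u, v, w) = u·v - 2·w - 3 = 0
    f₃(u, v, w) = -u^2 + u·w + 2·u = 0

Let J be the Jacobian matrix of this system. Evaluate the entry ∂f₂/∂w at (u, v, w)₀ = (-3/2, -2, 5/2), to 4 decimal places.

∂f₂/∂w = -2.
At (-3/2, -2, 5/2) this is -2.0000.

-2.0000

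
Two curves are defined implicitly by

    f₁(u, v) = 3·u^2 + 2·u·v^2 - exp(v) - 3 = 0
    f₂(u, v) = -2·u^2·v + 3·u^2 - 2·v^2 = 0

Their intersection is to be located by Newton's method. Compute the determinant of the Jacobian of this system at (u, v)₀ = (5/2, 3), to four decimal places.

J = [[6·u + 2·v^2, 4·u·v - exp(v)], [-4·u·v + 6·u, -2·u^2 - 4·v]].
At the point, J = [[33.0000, 9.914463], [-15.0000, -24.5000]].
det J = -659.7831.

-659.7831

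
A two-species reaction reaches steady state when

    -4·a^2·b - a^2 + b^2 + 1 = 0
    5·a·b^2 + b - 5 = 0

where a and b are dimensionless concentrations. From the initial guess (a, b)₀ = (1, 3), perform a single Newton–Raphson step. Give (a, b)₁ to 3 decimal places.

(0.800, 1.903)

At (1, 3): F = (-3.000, 43.000).
Jacobian J = [[-8·a·b - 2·a, -4·a^2 + 2·b], [5·b^2, 10·a·b + 1]].
At the point, J = [[-26.000, 2.000], [45.000, 31.000]] (det J = -896.000).
Solving J·Δ = −F gives Δ = (-0.200, -1.097).
Then the next iterate is (a, b)₁ = (0.800, 1.903).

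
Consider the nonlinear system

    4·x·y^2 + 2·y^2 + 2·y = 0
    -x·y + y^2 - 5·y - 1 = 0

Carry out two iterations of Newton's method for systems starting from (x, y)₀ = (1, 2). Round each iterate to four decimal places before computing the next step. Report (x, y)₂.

(-27.9994, -5.5208)

At (1, 2): F = (28.0000, -9.0000).
Jacobian J = [[4·y^2, 8·x·y + 4·y + 2], [-y, -x + 2·y - 5]].
At the point, J = [[16.0000, 26.0000], [-2.0000, -2.0000]] (det J = 20.0000).
Solving J·Δ = −F gives Δ = (-8.9000, 4.4000).
Then the next iterate is (x, y)₁ = (-7.9000, 6.4000).
Round to (-7.9000, 6.4000) and repeat: F = (-1199.6160, 58.5200), J = [[163.8400, -376.8800], [-6.4000, 15.7000]].
Δ = (-20.0994, -11.9208), so (x, y)₂ = (-27.9994, -5.5208).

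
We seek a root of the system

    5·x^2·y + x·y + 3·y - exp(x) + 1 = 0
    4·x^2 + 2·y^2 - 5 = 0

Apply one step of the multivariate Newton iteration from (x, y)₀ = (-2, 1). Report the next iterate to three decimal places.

(-1.285, 0.610)

At (-2, 1): F = (21.86466, 13.000).
Jacobian J = [[10·x·y + y - exp(x), 5·x^2 + x + 3], [8·x, 4·y]].
At the point, J = [[-19.13534, 21.000], [-16.000, 4.000]] (det J = 259.45866).
Solving J·Δ = −F gives Δ = (0.715, -0.390).
Then the next iterate is (x, y)₁ = (-1.285, 0.610).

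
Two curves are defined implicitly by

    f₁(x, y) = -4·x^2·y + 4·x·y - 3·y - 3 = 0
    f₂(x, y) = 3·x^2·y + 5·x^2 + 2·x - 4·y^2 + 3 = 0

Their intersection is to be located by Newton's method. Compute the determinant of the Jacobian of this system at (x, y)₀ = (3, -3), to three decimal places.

J = [[-8·x·y + 4·y, -4·x^2 + 4·x - 3], [6·x·y + 10·x + 2, 3·x^2 - 8·y]].
At the point, J = [[60.000, -27.000], [-22.000, 51.000]].
det J = 2466.000.

2466.000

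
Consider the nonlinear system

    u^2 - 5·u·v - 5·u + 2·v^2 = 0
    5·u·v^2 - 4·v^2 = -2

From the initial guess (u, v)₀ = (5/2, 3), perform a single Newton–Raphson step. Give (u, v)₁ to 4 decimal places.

(0.7842, 2.9747)

At (5/2, 3): F = (-25.7500, 78.5000).
Jacobian J = [[2·u - 5·v - 5, -5·u + 4·v], [5·v^2, 10·u·v - 8·v]].
At the point, J = [[-15.0000, -0.5000], [45.0000, 51.0000]] (det J = -742.5000).
Solving J·Δ = −F gives Δ = (-1.7158, -0.0253).
Then the next iterate is (u, v)₁ = (0.7842, 2.9747).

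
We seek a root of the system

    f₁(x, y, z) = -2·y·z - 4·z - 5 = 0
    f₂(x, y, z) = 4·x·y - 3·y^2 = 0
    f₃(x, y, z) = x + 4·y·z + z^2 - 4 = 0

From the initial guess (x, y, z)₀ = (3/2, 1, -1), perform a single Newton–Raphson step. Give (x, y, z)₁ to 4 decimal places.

(0.7500, -0.7750, -1.4250)

At (3/2, 1, -1): F = (1.0000, 3.0000, -5.5000).
Jacobian J = [[0, -2·z, -2·y - 4], [4·y, 4·x - 6·y, 0], [1, 4·z, 4·y + 2·z]].
At the point, J = [[0.0000, 2.0000, -6.0000], [4.0000, 0.0000, 0.0000], [1.0000, -4.0000, 2.0000]] (det J = 80.0000).
Solving J·Δ = −F gives Δ = (-0.7500, -1.7750, -0.4250).
Then the next iterate is (x, y, z)₁ = (0.7500, -0.7750, -1.4250).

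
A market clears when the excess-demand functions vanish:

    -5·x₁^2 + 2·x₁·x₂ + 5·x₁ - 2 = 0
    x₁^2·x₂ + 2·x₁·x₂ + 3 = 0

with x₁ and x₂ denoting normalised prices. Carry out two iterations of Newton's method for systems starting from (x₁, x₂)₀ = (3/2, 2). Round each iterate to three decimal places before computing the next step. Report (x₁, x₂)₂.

At (3/2, 2): F = (0.250, 13.500).
Jacobian J = [[-10·x₁ + 2·x₂ + 5, 2·x₁], [2·x₁·x₂ + 2·x₂, x₁^2 + 2·x₁]].
At the point, J = [[-6.000, 3.000], [10.000, 5.250]] (det J = -61.500).
Solving J·Δ = −F gives Δ = (-0.637, -1.358).
Then the next iterate is (x₁, x₂)₁ = (0.863, 0.642).
Round to (0.863, 0.642) and repeat: F = (-0.30075, 4.58623), J = [[-2.346, 1.726], [2.39209, 2.47077]].
Δ = (-0.872, -1.012), so (x₁, x₂)₂ = (-0.009, -0.370).

(-0.009, -0.370)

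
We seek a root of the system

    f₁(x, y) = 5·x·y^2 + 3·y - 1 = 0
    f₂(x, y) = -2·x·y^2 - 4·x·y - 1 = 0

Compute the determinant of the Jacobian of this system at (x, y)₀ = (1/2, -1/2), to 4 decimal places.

-2.0000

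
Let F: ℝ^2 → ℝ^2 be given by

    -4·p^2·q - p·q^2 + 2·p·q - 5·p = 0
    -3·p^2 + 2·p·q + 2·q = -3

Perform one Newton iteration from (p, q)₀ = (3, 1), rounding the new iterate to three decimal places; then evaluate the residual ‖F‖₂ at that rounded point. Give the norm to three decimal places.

15.629

At (3, 1): F = (-48.000, -16.000).
Jacobian J = [[-8·p·q - q^2 + 2·q - 5, -4·p^2 - 2·p·q + 2·p], [-6·p + 2·q, 2·p + 2]].
At the point, J = [[-28.000, -36.000], [-16.000, 8.000]] (det J = -800.000).
Solving J·Δ = −F gives Δ = (-1.200, -0.400).
Then the next iterate is (p, q)₁ = (1.800, 0.600).
Re-evaluating at (1.800, 0.600): F = (-15.264, -3.360), so ‖F‖₂ = 15.629.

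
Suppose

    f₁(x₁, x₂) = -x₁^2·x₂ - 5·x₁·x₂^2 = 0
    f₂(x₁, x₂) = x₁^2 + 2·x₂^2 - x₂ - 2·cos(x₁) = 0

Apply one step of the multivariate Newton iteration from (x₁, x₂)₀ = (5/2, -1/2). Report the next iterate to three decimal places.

(1.198, -0.240)

At (5/2, -1/2): F = (0.000, 8.85229).
Jacobian J = [[-2·x₁·x₂ - 5·x₂^2, -x₁^2 - 10·x₁·x₂], [2·x₁ + 2·sin(x₁), 4·x₂ - 1]].
At the point, J = [[1.250, 6.250], [6.19694, -3.000]] (det J = -42.48090).
Solving J·Δ = −F gives Δ = (-1.302, 0.260).
Then the next iterate is (x₁, x₂)₁ = (1.198, -0.240).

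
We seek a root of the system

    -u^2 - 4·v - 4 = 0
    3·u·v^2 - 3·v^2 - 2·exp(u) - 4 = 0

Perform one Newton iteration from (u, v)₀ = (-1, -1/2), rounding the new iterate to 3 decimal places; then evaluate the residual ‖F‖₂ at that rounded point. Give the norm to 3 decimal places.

31.290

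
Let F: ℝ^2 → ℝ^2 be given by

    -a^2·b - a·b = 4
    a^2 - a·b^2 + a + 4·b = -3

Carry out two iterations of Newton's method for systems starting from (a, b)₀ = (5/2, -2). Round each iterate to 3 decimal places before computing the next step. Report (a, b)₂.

At (5/2, -2): F = (13.500, -6.250).
Jacobian J = [[-2·a·b - b, -a^2 - a], [2·a - b^2 + 1, -2·a·b + 4]].
At the point, J = [[12.000, -8.750], [2.000, 14.000]] (det J = 185.500).
Solving J·Δ = −F gives Δ = (-0.724, 0.550).
Then the next iterate is (a, b)₁ = (1.776, -1.450).
Round to (1.776, -1.450) and repeat: F = (3.14876, -1.60386), J = [[6.60040, -4.93018], [2.44950, 9.15040]].
Δ = (-0.288, 0.252), so (a, b)₂ = (1.488, -1.198).

(1.488, -1.198)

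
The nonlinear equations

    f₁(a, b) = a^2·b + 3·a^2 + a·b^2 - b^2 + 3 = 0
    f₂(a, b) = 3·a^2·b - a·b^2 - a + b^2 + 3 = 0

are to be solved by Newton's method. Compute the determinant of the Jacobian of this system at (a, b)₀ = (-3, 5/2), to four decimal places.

J = [[2·a·b + 6·a + b^2, a^2 + 2·a·b - 2·b], [6·a·b - b^2 - 1, 3·a^2 - 2·a·b + 2·b]].
At the point, J = [[-26.7500, -11.0000], [-52.2500, 47.0000]].
det J = -1832.0000.

-1832.0000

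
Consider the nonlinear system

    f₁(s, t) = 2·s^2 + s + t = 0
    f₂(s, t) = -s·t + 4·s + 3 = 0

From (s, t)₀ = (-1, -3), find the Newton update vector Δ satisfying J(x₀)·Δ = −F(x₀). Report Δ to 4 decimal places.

(0.2000, 2.6000)

At (-1, -3): F = (-2.0000, -4.0000).
Jacobian J = [[4·s + 1, 1], [-t + 4, -s]].
At the point, J = [[-3.0000, 1.0000], [7.0000, 1.0000]] (det J = -10.0000).
Solving J·Δ = −F gives Δ = (0.2000, 2.6000).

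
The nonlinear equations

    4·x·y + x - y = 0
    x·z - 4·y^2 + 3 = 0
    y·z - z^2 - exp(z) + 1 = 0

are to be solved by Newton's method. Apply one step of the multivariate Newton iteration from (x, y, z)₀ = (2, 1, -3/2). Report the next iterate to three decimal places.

(0.125, 1.054, -0.691)

At (2, 1, -3/2): F = (9.000, -4.000, -2.97313).
Jacobian J = [[4·y + 1, 4·x - 1, 0], [z, -8·y, x], [0, z, y - 2·z - exp(z)]].
At the point, J = [[5.000, 7.000, 0.000], [-1.500, -8.000, 2.000], [0.000, -1.500, 3.77687]] (det J = -96.41766).
Solving J·Δ = −F gives Δ = (-1.875, 0.054, 0.809).
Then the next iterate is (x, y, z)₁ = (0.125, 1.054, -0.691).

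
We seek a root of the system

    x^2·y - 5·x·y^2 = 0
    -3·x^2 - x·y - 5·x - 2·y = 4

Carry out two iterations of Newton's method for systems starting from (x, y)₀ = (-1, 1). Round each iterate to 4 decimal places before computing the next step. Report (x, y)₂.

(-2.7797, -1.3369)

At (-1, 1): F = (6.0000, -3.0000).
Jacobian J = [[2·x·y - 5·y^2, x^2 - 10·x·y], [-6·x - y - 5, -x - 2]].
At the point, J = [[-7.0000, 11.0000], [0.0000, -1.0000]] (det J = 7.0000).
Solving J·Δ = −F gives Δ = (-3.8571, -3.0000).
Then the next iterate is (x, y)₁ = (-4.8571, -2.0000).
Round to (-4.8571, -2.0000) and repeat: F = (49.959159, -56.202961), J = [[-0.5716, -73.550580], [26.1426, 2.8571]].
Δ = (2.0774, 0.6631), so (x, y)₂ = (-2.7797, -1.3369).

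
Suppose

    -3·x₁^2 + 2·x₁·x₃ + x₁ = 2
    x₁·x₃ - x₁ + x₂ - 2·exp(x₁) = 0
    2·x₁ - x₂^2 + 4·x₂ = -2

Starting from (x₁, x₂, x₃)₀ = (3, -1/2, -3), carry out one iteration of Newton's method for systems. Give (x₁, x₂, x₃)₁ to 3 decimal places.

(2.038, -1.265, 0.645)

At (3, -1/2, -3): F = (-44.000, -52.67107, 5.750).
Jacobian J = [[-6·x₁ + 2·x₃ + 1, 0, 2·x₁], [x₃ - 2·exp(x₁) - 1, 1, x₁], [2, -2·x₂ + 4, 0]].
At the point, J = [[-23.000, 0.000, 6.000], [-44.17107, 1.000, 3.000], [2.000, 5.000, 0.000]] (det J = -992.13222).
Solving J·Δ = −F gives Δ = (-0.962, -0.765, 3.645).
Then the next iterate is (x₁, x₂, x₃)₁ = (2.038, -1.265, 0.645).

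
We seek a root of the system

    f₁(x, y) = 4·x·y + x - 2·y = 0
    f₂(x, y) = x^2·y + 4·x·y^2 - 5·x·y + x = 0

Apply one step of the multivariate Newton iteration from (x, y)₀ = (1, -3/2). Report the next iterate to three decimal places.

(1.000, -0.500)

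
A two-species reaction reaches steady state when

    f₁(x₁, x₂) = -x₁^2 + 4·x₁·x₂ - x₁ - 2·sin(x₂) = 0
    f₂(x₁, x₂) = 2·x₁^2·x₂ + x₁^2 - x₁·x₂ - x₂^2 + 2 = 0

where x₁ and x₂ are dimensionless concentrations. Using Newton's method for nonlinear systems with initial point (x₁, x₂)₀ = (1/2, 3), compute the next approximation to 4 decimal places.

(0.4613, 1.8492)

At (1/2, 3): F = (4.967760, -6.7500).
Jacobian J = [[-2·x₁ + 4·x₂ - 1, 4·x₁ - 2·cos(x₂)], [4·x₁·x₂ + 2·x₁ - x₂, 2·x₁^2 - x₁ - 2·x₂]].
At the point, J = [[10.0000, 3.979985], [4.0000, -6.0000]] (det J = -75.919940).
Solving J·Δ = −F gives Δ = (-0.0387, -1.1508).
Then the next iterate is (x₁, x₂)₁ = (0.4613, 1.8492).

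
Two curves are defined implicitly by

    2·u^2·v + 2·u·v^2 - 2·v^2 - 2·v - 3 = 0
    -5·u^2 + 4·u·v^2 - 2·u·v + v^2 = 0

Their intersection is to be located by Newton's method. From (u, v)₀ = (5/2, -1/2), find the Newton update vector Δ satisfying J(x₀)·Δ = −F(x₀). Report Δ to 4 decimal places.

(-1.2883, 0.2270)

At (5/2, -1/2): F = (-7.5000, -26.0000).
Jacobian J = [[4·u·v + 2·v^2, 2·u^2 + 4·u·v - 4·v - 2], [-10·u + 4·v^2 - 2·v, 8·u·v - 2·u + 2·v]].
At the point, J = [[-4.5000, 7.5000], [-23.0000, -16.0000]] (det J = 244.5000).
Solving J·Δ = −F gives Δ = (-1.2883, 0.2270).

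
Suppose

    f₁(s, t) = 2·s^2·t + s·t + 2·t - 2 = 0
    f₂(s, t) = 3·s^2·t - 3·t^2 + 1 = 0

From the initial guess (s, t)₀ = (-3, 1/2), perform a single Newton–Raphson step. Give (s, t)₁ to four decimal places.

(0.7024, 1.3155)

At (-3, 1/2): F = (6.5000, 13.7500).
Jacobian J = [[4·s·t + t, 2·s^2 + s + 2], [6·s·t, 3·s^2 - 6·t]].
At the point, J = [[-5.5000, 17.0000], [-9.0000, 24.0000]] (det J = 21.0000).
Solving J·Δ = −F gives Δ = (3.7024, 0.8155).
Then the next iterate is (s, t)₁ = (0.7024, 1.3155).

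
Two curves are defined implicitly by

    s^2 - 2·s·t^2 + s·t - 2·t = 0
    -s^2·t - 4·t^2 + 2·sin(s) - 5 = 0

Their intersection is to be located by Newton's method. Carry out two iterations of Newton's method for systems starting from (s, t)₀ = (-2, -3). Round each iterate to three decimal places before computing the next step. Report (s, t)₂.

(-1.959, -0.128)

At (-2, -3): F = (52.000, -30.81859).
Jacobian J = [[2·s - 2·t^2 + t, -4·s·t + s - 2], [-2·s·t + 2·cos(s), -s^2 - 8·t]].
At the point, J = [[-25.000, -28.000], [-12.83229, 20.000]] (det J = -859.30422).
Solving J·Δ = −F gives Δ = (0.206, 1.673).
Then the next iterate is (s, t)₁ = (-1.794, -1.327).
Round to (-1.794, -1.327) and repeat: F = (14.57129, -9.72324), J = [[-8.43686, -13.31655], [-5.20399, 7.39756]].
Δ = (-0.165, 1.199), so (s, t)₂ = (-1.959, -0.128).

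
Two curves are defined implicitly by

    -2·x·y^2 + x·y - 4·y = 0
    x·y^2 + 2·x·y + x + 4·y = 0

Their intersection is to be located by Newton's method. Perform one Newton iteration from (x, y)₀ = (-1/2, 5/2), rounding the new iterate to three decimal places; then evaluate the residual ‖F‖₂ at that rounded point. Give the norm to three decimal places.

17.335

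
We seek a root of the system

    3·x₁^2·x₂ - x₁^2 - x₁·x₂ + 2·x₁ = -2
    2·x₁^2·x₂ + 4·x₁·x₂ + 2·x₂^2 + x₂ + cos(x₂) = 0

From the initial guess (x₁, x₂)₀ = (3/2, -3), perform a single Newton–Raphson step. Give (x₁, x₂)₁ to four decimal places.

At (3/2, -3): F = (-13.0000, -17.489992).
Jacobian J = [[6·x₁·x₂ - 2·x₁ - x₂ + 2, 3·x₁^2 - x₁], [4·x₁·x₂ + 4·x₂, 2·x₁^2 + 4·x₁ + 4·x₂ - sin(x₂) + 1]].
At the point, J = [[-25.0000, 5.2500], [-30.0000, -0.358880]] (det J = 166.472000).
Solving J·Δ = −F gives Δ = (-0.5796, -0.2838).
Then the next iterate is (x₁, x₂)₁ = (0.9204, -3.2838).

(0.9204, -3.2838)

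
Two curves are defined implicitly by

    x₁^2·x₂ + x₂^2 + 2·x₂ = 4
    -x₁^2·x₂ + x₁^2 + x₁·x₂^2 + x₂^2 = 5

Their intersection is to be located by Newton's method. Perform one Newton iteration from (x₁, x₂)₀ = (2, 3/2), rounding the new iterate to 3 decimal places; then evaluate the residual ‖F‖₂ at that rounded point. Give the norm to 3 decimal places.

2.664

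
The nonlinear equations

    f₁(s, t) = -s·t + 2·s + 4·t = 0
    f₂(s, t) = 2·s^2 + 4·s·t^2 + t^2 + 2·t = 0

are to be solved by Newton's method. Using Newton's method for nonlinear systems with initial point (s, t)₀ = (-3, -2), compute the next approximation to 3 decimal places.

At (-3, -2): F = (-20.000, -30.000).
Jacobian J = [[-t + 2, -s + 4], [4·s + 4·t^2, 8·s·t + 2·t + 2]].
At the point, J = [[4.000, 7.000], [4.000, 46.000]] (det J = 156.000).
Solving J·Δ = −F gives Δ = (4.551, 0.256).
Then the next iterate is (s, t)₁ = (1.551, -1.744).

(1.551, -1.744)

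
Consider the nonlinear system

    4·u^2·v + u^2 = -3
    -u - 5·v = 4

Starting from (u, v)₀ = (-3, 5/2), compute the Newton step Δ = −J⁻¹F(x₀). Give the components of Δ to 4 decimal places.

At (-3, 5/2): F = (102.0000, -13.5000).
Jacobian J = [[8·u·v + 2·u, 4·u^2], [-1, -5]].
At the point, J = [[-66.0000, 36.0000], [-1.0000, -5.0000]] (det J = 366.0000).
Solving J·Δ = −F gives Δ = (0.0656, -2.7131).

(0.0656, -2.7131)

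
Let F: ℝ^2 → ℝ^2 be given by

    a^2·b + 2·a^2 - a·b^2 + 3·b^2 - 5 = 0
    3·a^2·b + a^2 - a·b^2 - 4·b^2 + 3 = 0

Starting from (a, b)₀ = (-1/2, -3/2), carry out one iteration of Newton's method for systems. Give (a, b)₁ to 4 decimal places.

At (-1/2, -3/2): F = (3.0000, -5.7500).
Jacobian J = [[2·a·b + 4·a - b^2, a^2 - 2·a·b + 6·b], [6·a·b + 2·a - b^2, 3·a^2 - 2·a·b - 8·b]].
At the point, J = [[-2.7500, -10.2500], [1.2500, 11.2500]] (det J = -18.1250).
Solving J·Δ = −F gives Δ = (-1.3897, 0.6655).
Then the next iterate is (a, b)₁ = (-1.8897, -0.8345).

(-1.8897, -0.8345)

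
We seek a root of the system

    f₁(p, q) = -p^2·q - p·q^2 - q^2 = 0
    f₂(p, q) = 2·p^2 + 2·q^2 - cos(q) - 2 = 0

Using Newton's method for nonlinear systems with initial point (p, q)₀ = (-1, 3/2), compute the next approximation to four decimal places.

At (-1, 3/2): F = (-1.5000, 4.429263).
Jacobian J = [[-2·p·q - q^2, -p^2 - 2·p·q - 2·q], [4·p, 4·q + sin(q)]].
At the point, J = [[0.7500, -1.0000], [-4.0000, 6.997495]] (det J = 1.248121).
Solving J·Δ = −F gives Δ = (4.8609, 2.1457).
Then the next iterate is (p, q)₁ = (3.8609, 3.6457).

(3.8609, 3.6457)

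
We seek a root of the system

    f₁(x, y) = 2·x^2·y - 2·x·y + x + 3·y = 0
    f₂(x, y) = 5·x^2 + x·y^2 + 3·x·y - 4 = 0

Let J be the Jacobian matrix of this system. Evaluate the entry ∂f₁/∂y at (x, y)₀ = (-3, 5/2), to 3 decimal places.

∂f₁/∂y = 2·x^2 - 2·x + 3.
At (-3, 5/2) this is 27.000.

27.000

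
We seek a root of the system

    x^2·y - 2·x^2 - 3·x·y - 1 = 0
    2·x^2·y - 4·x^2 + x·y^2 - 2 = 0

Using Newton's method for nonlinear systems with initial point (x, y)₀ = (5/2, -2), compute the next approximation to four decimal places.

At (5/2, -2): F = (-11.0000, -42.0000).
Jacobian J = [[2·x·y - 4·x - 3·y, x^2 - 3·x], [4·x·y - 8·x + y^2, 2·x^2 + 2·x·y]].
At the point, J = [[-14.0000, -1.2500], [-36.0000, 2.5000]] (det J = -80.0000).
Solving J·Δ = −F gives Δ = (-1.0000, 2.4000).
Then the next iterate is (x, y)₁ = (1.5000, 0.4000).

(1.5000, 0.4000)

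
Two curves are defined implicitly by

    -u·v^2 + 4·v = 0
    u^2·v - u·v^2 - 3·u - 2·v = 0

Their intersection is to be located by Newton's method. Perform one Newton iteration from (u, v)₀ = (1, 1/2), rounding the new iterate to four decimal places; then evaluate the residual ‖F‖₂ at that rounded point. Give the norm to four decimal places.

0.8824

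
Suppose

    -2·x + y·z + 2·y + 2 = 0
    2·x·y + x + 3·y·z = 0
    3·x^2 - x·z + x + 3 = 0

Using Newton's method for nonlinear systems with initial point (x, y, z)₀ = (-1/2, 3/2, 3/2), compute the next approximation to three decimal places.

At (-1/2, 3/2, 3/2): F = (8.250, 4.750, 4.000).
Jacobian J = [[-2, z + 2, y], [2·y + 1, 2·x + 3·z, 3·y], [6·x - z + 1, 0, -x]].
At the point, J = [[-2.000, 3.500, 1.500], [4.000, 3.500, 4.500], [-3.500, 0.000, 0.500]] (det J = -47.250).
Solving J·Δ = −F gives Δ = (1.019, -1.402, -0.870).
Then the next iterate is (x, y, z)₁ = (0.519, 0.098, 0.630).

(0.519, 0.098, 0.630)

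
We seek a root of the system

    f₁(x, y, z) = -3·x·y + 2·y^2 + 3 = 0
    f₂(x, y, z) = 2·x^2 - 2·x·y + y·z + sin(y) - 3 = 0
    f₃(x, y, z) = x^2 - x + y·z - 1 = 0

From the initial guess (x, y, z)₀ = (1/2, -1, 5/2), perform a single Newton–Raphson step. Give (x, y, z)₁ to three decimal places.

At (1/2, -1, 5/2): F = (6.500, -4.84147, -3.750).
Jacobian J = [[-3·y, -3·x + 4·y, 0], [4·x - 2·y, -2·x + z + cos(y), y], [2·x - 1, z, y]].
At the point, J = [[3.000, -5.500, 0.000], [4.000, 2.04030, -1.000], [0.000, 2.500, -1.000]] (det J = -20.62091).
Solving J·Δ = −F gives Δ = (0.436, 1.420, -0.201).
Then the next iterate is (x, y, z)₁ = (0.936, 0.420, 2.299).

(0.936, 0.420, 2.299)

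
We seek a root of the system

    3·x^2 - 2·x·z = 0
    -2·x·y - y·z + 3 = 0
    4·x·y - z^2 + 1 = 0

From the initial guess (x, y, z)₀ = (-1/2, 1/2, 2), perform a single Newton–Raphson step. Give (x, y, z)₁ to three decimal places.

(-0.544, 4.574, -1.059)

At (-1/2, 1/2, 2): F = (2.750, 2.500, -4.000).
Jacobian J = [[6·x - 2·z, 0, -2·x], [-2·y, -2·x - z, -y], [4·y, 4·x, -2·z]].
At the point, J = [[-7.000, 0.000, 1.000], [-1.000, -1.000, -0.500], [2.000, -2.000, -4.000]] (det J = -17.000).
Solving J·Δ = −F gives Δ = (-0.044, 4.074, -3.059).
Then the next iterate is (x, y, z)₁ = (-0.544, 4.574, -1.059).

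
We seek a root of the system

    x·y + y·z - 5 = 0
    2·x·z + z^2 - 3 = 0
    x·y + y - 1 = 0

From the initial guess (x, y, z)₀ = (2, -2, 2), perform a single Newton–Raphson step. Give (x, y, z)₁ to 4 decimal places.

At (2, -2, 2): F = (-13.0000, 9.0000, -7.0000).
Jacobian J = [[y, x + z, y], [2·z, 0, 2·x + 2·z], [y, x + 1, 0]].
At the point, J = [[-2.0000, 4.0000, -2.0000], [4.0000, 0.0000, 8.0000], [-2.0000, 3.0000, 0.0000]] (det J = -40.0000).
Solving J·Δ = −F gives Δ = (0.8500, 2.9000, -1.5500).
Then the next iterate is (x, y, z)₁ = (2.8500, 0.9000, 0.4500).

(2.8500, 0.9000, 0.4500)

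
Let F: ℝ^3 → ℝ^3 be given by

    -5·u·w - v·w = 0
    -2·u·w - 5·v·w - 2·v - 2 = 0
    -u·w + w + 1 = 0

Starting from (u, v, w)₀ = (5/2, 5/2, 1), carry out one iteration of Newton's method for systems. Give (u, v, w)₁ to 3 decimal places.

(4.526, 2.632, -0.684)

At (5/2, 5/2, 1): F = (-15.000, -24.500, -0.500).
Jacobian J = [[-5·w, -w, -5·u - v], [-2·w, -5·w - 2, -2·u - 5·v], [-w, 0, -u + 1]].
At the point, J = [[-5.000, -1.000, -15.000], [-2.000, -7.000, -17.500], [-1.000, 0.000, -1.500]] (det J = 38.000).
Solving J·Δ = −F gives Δ = (2.026, 0.132, -1.684).
Then the next iterate is (u, v, w)₁ = (4.526, 2.632, -0.684).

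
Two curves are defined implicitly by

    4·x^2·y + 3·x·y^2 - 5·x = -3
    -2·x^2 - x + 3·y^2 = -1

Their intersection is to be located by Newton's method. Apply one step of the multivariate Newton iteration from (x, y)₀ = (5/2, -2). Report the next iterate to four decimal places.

(1.4912, -1.2419)

At (5/2, -2): F = (-29.5000, -2.0000).
Jacobian J = [[8·x·y + 3·y^2 - 5, 4·x^2 + 6·x·y], [-4·x - 1, 6·y]].
At the point, J = [[-33.0000, -5.0000], [-11.0000, -12.0000]] (det J = 341.0000).
Solving J·Δ = −F gives Δ = (-1.0088, 0.7581).
Then the next iterate is (x, y)₁ = (1.4912, -1.2419).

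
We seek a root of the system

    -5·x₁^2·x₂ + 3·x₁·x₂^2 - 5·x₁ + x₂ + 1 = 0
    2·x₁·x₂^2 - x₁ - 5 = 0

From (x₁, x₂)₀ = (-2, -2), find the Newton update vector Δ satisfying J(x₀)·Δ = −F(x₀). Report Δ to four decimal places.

(0.8792, 0.8028)

At (-2, -2): F = (25.0000, -19.0000).
Jacobian J = [[-10·x₁·x₂ + 3·x₂^2 - 5, -5·x₁^2 + 6·x₁·x₂ + 1], [2·x₂^2 - 1, 4·x₁·x₂]].
At the point, J = [[-33.0000, 5.0000], [7.0000, 16.0000]] (det J = -563.0000).
Solving J·Δ = −F gives Δ = (0.8792, 0.8028).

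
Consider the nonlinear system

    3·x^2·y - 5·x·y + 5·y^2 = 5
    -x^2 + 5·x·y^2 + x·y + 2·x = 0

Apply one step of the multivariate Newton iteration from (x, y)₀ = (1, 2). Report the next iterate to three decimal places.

(0.483, 1.446)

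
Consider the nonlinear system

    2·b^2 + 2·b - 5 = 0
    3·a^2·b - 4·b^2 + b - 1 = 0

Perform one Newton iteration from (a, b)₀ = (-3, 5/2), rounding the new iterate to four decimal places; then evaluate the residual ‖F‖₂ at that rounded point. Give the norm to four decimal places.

At (-3, 5/2): F = (12.5000, 44.0000).
Jacobian J = [[0, 4·b + 2], [6·a·b, 3·a^2 - 8·b + 1]].
At the point, J = [[0.0000, 12.0000], [-45.0000, 8.0000]] (det J = 540.0000).
Solving J·Δ = −F gives Δ = (0.7926, -1.0417).
Then the next iterate is (a, b)₁ = (-2.2074, 1.4583).
Re-evaluating at (-2.2074, 1.4583): F = (2.169878, 13.268947), so ‖F‖₂ = 13.4452.

13.4452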